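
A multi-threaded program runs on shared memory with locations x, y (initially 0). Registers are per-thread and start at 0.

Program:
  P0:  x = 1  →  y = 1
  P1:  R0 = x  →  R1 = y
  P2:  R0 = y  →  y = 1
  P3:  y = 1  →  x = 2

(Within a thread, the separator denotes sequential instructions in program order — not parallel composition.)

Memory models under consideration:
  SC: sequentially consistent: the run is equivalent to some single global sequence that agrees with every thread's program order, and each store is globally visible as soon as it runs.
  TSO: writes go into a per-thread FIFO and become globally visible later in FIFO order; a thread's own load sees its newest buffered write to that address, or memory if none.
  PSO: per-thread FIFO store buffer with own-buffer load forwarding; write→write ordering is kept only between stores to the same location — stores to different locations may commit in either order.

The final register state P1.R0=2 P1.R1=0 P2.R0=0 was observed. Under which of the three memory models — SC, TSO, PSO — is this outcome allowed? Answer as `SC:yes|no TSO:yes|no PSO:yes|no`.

outcome vector order: (P1.R0,P1.R1,P2.R0)
under SC → 0/0/0, 0/0/1, 0/1/0, 0/1/1, 1/0/0, 1/0/1, 1/1/0, 1/1/1, 2/1/0, 2/1/1
under TSO → 0/0/0, 0/0/1, 0/1/0, 0/1/1, 1/0/0, 1/0/1, 1/1/0, 1/1/1, 2/1/0, 2/1/1
under PSO → 0/0/0, 0/0/1, 0/1/0, 0/1/1, 1/0/0, 1/0/1, 1/1/0, 1/1/1, 2/0/0, 2/0/1, 2/1/0, 2/1/1
target 2/0/0 ∈ {PSO}

SC:no TSO:no PSO:yes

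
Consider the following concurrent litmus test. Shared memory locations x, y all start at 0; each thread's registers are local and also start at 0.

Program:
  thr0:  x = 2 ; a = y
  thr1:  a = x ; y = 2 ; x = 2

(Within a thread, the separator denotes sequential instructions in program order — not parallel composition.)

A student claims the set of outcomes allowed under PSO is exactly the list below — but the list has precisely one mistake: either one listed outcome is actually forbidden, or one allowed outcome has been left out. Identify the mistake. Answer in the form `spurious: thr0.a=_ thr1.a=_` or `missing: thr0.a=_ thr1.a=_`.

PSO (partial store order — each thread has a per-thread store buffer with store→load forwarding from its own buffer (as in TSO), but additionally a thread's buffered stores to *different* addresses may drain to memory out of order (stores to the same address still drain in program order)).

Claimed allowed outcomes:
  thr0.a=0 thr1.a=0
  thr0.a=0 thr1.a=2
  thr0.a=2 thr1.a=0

outcome vector order: (thr0.a,thr1.a)
PSO (4): (0,0), (0,2), (2,0), (2,2)
PSO∖claimed = {(2,2)}

missing: thr0.a=2 thr1.a=2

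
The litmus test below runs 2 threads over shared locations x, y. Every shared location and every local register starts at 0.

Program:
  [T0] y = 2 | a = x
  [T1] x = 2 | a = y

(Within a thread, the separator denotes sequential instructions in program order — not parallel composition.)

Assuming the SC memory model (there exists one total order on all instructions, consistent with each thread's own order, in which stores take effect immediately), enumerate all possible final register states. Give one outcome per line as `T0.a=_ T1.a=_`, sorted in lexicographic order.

T0.a=0 T1.a=2
T0.a=2 T1.a=0
T0.a=2 T1.a=2

outcome vector order: (T0.a,T1.a)
|SC outcomes| = 3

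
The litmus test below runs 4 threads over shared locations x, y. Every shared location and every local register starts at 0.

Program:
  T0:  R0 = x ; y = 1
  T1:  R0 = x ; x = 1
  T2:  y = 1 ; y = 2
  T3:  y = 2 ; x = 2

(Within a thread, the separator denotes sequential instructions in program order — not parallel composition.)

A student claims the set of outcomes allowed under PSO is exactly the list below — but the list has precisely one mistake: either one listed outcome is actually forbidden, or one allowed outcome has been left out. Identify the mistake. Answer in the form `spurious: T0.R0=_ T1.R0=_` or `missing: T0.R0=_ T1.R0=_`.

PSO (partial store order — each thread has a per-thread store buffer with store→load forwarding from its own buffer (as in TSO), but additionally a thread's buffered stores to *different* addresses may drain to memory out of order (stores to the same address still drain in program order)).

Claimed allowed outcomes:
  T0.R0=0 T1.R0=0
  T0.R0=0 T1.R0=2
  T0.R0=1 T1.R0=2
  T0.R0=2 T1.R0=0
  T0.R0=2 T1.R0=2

missing: T0.R0=1 T1.R0=0

outcome vector order: (T0.R0,T1.R0)
PSO: 6 outcomes — {0/0, 0/2, 1/0, 1/2, 2/0, 2/2}
PSO∖claimed = {1/0}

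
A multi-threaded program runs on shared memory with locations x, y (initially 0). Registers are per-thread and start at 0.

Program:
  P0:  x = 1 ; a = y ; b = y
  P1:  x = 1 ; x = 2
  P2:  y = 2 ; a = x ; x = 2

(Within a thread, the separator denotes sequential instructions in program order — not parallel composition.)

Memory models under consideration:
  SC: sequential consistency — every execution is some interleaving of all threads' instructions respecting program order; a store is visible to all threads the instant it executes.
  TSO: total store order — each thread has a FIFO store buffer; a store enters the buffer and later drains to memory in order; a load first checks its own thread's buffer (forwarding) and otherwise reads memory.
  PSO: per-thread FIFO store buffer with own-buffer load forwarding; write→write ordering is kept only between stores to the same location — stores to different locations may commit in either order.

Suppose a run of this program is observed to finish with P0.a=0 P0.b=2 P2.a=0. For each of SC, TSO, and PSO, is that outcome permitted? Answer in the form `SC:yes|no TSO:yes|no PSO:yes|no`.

outcome vector order: (P0.a,P0.b,P2.a)
SC (7): (0,0,1); (0,0,2); (0,2,1); (0,2,2); (2,2,0); (2,2,1); (2,2,2)
TSO (9): (0,0,0); (0,0,1); (0,0,2); (0,2,0); (0,2,1); (0,2,2); (2,2,0); (2,2,1); (2,2,2)
PSO (9): (0,0,0); (0,0,1); (0,0,2); (0,2,0); (0,2,1); (0,2,2); (2,2,0); (2,2,1); (2,2,2)
target (0,2,0) ∈ {TSO,PSO}

SC:no TSO:yes PSO:yes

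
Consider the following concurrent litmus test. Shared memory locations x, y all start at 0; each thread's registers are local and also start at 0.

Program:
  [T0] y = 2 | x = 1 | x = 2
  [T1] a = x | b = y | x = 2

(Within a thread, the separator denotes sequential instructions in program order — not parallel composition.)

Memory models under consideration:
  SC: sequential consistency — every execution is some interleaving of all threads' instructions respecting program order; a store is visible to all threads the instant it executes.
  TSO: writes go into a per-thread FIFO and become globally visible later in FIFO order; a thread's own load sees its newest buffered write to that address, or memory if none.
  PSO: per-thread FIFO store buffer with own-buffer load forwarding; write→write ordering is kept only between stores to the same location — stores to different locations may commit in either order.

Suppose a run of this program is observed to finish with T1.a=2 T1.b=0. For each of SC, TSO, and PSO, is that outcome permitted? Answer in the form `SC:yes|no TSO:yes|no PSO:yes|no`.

SC:no TSO:no PSO:yes

outcome vector order: (T1.a,T1.b)
SC (4): 0/0; 0/2; 1/2; 2/2
TSO (4): 0/0; 0/2; 1/2; 2/2
PSO (6): 0/0; 0/2; 1/0; 1/2; 2/0; 2/2
target 2/0 ∈ {PSO}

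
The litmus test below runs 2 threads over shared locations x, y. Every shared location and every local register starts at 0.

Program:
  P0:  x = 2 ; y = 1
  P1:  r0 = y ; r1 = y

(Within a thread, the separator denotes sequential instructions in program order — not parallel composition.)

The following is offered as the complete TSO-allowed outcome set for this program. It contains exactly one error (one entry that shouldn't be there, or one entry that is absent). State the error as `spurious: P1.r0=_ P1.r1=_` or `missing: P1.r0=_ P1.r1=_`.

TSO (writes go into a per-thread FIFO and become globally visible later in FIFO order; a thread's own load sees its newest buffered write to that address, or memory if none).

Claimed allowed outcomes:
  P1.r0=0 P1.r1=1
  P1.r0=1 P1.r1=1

outcome vector order: (P1.r0,P1.r1)
under TSO → <0 0>, <0 1>, <1 1>
TSO∖claimed = {<0 0>}

missing: P1.r0=0 P1.r1=0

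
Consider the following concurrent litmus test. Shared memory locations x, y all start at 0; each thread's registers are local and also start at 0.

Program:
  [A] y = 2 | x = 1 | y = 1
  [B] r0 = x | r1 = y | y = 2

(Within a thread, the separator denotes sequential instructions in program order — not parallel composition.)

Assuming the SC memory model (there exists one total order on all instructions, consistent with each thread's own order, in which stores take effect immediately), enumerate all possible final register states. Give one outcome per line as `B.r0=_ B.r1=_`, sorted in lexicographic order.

B.r0=0 B.r1=0
B.r0=0 B.r1=1
B.r0=0 B.r1=2
B.r0=1 B.r1=1
B.r0=1 B.r1=2

outcome vector order: (B.r0,B.r1)
|SC outcomes| = 5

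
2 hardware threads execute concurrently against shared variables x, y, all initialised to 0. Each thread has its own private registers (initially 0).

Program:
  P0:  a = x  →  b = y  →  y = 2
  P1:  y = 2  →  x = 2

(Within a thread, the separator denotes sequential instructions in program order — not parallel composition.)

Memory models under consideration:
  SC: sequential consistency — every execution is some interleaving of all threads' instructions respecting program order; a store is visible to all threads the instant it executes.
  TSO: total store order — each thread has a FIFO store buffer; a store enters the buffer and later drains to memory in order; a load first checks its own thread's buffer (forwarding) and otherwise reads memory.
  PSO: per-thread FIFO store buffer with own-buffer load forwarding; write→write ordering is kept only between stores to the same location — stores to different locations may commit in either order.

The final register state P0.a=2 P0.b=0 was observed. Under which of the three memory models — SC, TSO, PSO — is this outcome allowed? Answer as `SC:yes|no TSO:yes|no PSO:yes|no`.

outcome vector order: (P0.a,P0.b)
under SC → (0,0), (0,2), (2,2)
under TSO → (0,0), (0,2), (2,2)
under PSO → (0,0), (0,2), (2,0), (2,2)
target (2,0) ∈ {PSO}

SC:no TSO:no PSO:yes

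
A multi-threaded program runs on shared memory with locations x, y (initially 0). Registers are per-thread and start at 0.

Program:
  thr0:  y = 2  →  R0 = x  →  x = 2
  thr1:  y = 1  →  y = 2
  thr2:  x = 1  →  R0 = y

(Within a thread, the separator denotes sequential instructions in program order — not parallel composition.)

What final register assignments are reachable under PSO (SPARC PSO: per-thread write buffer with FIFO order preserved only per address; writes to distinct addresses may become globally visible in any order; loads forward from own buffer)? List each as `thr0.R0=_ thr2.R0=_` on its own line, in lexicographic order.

thr0.R0=0 thr2.R0=0
thr0.R0=0 thr2.R0=1
thr0.R0=0 thr2.R0=2
thr0.R0=1 thr2.R0=0
thr0.R0=1 thr2.R0=1
thr0.R0=1 thr2.R0=2

outcome vector order: (thr0.R0,thr2.R0)
|PSO outcomes| = 6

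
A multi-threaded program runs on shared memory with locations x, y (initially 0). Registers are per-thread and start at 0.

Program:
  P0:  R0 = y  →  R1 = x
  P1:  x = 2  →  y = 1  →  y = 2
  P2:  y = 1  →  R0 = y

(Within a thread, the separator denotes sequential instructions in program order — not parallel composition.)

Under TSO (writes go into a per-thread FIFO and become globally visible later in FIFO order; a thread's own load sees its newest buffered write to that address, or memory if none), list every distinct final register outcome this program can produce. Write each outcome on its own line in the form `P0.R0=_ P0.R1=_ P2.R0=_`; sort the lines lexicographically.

P0.R0=0 P0.R1=0 P2.R0=1
P0.R0=0 P0.R1=0 P2.R0=2
P0.R0=0 P0.R1=2 P2.R0=1
P0.R0=0 P0.R1=2 P2.R0=2
P0.R0=1 P0.R1=0 P2.R0=1
P0.R0=1 P0.R1=0 P2.R0=2
P0.R0=1 P0.R1=2 P2.R0=1
P0.R0=1 P0.R1=2 P2.R0=2
P0.R0=2 P0.R1=2 P2.R0=1
P0.R0=2 P0.R1=2 P2.R0=2

outcome vector order: (P0.R0,P0.R1,P2.R0)
|TSO outcomes| = 10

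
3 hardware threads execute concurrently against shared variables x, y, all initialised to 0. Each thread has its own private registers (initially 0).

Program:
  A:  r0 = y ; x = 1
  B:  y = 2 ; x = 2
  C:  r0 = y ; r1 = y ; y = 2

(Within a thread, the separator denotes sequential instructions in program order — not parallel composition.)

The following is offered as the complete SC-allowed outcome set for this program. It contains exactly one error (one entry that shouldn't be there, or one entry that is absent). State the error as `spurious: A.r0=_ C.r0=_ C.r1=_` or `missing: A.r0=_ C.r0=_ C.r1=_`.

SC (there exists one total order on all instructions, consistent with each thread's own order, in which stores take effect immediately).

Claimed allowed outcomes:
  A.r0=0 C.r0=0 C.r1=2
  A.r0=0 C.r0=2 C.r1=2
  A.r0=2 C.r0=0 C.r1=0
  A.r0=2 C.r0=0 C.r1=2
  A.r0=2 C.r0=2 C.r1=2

missing: A.r0=0 C.r0=0 C.r1=0

outcome vector order: (A.r0,C.r0,C.r1)
SC (6): 0/0/0 0/0/2 0/2/2 2/0/0 2/0/2 2/2/2
SC∖claimed = {0/0/0}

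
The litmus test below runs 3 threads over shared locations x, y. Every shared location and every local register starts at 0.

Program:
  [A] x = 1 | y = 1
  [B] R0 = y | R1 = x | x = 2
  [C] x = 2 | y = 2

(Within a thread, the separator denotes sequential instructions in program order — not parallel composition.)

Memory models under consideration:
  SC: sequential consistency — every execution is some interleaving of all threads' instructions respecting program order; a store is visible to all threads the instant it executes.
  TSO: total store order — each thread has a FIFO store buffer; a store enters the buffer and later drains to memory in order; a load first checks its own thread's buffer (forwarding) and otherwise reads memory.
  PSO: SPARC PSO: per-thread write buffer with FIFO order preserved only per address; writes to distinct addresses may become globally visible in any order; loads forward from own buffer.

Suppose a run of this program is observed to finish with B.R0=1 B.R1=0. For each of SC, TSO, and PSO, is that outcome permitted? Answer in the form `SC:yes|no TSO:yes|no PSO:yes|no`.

outcome vector order: (B.R0,B.R1)
SC: 7 outcomes — {00 01 02 11 12 21 22}
TSO: 7 outcomes — {00 01 02 11 12 21 22}
PSO: 9 outcomes — {00 01 02 10 11 12 20 21 22}
target 10 ∈ {PSO}

SC:no TSO:no PSO:yes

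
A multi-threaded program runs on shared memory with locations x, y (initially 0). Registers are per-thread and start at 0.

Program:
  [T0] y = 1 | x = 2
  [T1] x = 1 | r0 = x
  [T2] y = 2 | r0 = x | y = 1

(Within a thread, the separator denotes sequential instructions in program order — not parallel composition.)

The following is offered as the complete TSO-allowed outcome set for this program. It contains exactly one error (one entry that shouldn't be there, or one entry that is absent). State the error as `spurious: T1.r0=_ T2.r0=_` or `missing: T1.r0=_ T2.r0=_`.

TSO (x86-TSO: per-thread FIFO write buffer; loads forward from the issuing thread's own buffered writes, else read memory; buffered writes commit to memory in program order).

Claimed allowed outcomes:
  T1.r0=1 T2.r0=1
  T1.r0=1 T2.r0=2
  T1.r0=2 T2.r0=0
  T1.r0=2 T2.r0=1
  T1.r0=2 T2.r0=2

outcome vector order: (T1.r0,T2.r0)
TSO (6): 10 11 12 20 21 22
TSO∖claimed = {10}

missing: T1.r0=1 T2.r0=0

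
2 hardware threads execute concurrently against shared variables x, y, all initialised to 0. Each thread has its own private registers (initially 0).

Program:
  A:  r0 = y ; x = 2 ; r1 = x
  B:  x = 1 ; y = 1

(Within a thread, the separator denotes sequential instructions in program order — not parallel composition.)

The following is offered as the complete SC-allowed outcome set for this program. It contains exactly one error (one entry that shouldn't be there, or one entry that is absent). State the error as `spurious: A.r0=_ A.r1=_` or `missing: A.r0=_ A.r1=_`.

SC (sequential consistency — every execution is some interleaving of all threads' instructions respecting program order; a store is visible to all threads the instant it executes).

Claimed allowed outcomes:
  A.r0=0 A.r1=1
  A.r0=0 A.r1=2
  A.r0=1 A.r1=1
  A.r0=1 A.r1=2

outcome vector order: (A.r0,A.r1)
SC: 3 outcomes — {01, 02, 12}
claimed∖SC = {11}

spurious: A.r0=1 A.r1=1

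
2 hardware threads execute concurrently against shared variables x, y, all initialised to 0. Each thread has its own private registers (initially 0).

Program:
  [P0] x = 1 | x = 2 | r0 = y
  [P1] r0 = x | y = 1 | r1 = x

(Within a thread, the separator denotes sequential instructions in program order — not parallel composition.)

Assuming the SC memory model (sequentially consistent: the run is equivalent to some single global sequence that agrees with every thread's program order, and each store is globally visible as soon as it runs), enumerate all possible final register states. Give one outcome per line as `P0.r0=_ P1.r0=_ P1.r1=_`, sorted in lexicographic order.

P0.r0=0 P1.r0=0 P1.r1=2
P0.r0=0 P1.r0=1 P1.r1=2
P0.r0=0 P1.r0=2 P1.r1=2
P0.r0=1 P1.r0=0 P1.r1=0
P0.r0=1 P1.r0=0 P1.r1=1
P0.r0=1 P1.r0=0 P1.r1=2
P0.r0=1 P1.r0=1 P1.r1=1
P0.r0=1 P1.r0=1 P1.r1=2
P0.r0=1 P1.r0=2 P1.r1=2

outcome vector order: (P0.r0,P1.r0,P1.r1)
|SC outcomes| = 9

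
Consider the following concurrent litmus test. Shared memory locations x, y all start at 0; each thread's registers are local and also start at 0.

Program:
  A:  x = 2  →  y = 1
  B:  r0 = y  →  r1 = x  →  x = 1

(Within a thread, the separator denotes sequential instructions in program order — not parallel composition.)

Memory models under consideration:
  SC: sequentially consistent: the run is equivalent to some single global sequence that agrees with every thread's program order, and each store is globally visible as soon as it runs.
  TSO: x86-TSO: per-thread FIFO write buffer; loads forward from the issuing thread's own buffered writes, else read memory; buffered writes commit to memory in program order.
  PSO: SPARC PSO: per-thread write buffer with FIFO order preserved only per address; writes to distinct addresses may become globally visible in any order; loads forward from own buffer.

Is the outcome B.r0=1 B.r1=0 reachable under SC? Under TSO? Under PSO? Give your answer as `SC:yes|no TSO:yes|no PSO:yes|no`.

SC:no TSO:no PSO:yes

outcome vector order: (B.r0,B.r1)
SC: 3 outcomes — {<0 0> <0 2> <1 2>}
TSO: 3 outcomes — {<0 0> <0 2> <1 2>}
PSO: 4 outcomes — {<0 0> <0 2> <1 0> <1 2>}
target <1 0> ∈ {PSO}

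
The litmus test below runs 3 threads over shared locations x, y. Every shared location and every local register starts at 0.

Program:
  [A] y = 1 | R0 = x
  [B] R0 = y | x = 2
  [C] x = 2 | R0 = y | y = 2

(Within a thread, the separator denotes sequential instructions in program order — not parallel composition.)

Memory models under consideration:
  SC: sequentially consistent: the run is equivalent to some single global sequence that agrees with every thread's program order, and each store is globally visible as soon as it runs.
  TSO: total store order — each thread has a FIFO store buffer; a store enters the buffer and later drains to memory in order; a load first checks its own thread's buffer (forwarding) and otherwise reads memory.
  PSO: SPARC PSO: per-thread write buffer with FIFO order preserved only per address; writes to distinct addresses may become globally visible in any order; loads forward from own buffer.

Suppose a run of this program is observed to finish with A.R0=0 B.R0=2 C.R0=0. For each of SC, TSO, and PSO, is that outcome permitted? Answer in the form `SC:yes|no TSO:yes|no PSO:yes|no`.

SC:no TSO:yes PSO:yes

outcome vector order: (A.R0,B.R0,C.R0)
[SC] allowed = {<0 0 1> <0 1 1> <0 2 1> <2 0 0> <2 0 1> <2 1 0> <2 1 1> <2 2 0> <2 2 1>}
[TSO] allowed = {<0 0 0> <0 0 1> <0 1 0> <0 1 1> <0 2 0> <0 2 1> <2 0 0> <2 0 1> <2 1 0> <2 1 1> <2 2 0> <2 2 1>}
[PSO] allowed = {<0 0 0> <0 0 1> <0 1 0> <0 1 1> <0 2 0> <0 2 1> <2 0 0> <2 0 1> <2 1 0> <2 1 1> <2 2 0> <2 2 1>}
target <0 2 0> ∈ {TSO,PSO}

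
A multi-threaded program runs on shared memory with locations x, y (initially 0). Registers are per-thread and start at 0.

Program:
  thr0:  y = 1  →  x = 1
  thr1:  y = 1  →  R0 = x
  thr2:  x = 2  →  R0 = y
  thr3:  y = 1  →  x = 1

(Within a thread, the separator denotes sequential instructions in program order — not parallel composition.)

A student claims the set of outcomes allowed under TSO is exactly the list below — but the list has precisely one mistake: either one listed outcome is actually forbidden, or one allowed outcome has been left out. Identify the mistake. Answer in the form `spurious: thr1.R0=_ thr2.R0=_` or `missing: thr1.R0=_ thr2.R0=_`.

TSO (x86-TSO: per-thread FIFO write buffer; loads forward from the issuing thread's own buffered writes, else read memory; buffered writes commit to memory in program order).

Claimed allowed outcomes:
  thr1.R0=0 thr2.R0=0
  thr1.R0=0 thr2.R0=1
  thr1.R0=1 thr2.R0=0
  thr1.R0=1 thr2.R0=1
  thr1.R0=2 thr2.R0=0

outcome vector order: (thr1.R0,thr2.R0)
TSO (6): 0/0; 0/1; 1/0; 1/1; 2/0; 2/1
TSO∖claimed = {2/1}

missing: thr1.R0=2 thr2.R0=1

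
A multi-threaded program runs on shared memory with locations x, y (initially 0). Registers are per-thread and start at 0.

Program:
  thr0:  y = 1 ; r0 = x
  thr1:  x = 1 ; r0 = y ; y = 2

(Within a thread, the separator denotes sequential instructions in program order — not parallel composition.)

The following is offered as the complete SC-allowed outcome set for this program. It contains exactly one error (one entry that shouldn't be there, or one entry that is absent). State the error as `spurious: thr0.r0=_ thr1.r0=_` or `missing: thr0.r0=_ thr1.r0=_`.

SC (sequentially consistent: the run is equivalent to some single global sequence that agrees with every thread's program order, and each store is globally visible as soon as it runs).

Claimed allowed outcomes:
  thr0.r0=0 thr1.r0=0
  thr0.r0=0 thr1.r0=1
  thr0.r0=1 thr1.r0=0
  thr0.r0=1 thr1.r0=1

outcome vector order: (thr0.r0,thr1.r0)
SC (3): <0 1> <1 0> <1 1>
claimed∖SC = {<0 0>}

spurious: thr0.r0=0 thr1.r0=0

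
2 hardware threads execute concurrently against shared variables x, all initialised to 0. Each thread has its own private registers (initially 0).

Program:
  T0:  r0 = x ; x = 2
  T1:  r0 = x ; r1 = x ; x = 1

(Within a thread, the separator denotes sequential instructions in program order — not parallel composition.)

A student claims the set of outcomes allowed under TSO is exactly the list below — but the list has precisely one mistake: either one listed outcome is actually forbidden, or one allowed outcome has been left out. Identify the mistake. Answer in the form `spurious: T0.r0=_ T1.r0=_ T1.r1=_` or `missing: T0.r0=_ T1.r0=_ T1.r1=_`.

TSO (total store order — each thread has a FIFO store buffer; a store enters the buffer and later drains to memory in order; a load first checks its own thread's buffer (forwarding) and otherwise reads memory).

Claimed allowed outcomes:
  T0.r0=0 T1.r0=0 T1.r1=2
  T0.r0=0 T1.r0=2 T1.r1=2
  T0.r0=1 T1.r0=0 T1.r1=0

missing: T0.r0=0 T1.r0=0 T1.r1=0

outcome vector order: (T0.r0,T1.r0,T1.r1)
under TSO → 000; 002; 022; 100
TSO∖claimed = {000}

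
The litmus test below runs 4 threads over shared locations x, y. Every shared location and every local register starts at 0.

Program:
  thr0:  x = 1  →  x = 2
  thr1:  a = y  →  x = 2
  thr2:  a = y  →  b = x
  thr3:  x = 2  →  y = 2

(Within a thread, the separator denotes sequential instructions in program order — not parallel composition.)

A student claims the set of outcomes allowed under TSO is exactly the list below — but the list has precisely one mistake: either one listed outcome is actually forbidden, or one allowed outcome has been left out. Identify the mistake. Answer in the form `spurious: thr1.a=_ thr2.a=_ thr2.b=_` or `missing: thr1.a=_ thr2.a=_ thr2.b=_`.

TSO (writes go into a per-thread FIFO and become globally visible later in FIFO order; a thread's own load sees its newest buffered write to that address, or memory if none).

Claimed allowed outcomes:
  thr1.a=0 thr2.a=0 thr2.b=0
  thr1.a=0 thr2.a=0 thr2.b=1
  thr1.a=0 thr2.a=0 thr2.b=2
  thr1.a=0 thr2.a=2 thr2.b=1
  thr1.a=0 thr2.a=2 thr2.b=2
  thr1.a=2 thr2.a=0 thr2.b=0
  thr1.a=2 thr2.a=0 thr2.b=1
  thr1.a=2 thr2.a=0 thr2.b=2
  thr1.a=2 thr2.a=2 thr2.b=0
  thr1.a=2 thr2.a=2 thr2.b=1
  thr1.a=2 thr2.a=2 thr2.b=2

spurious: thr1.a=2 thr2.a=2 thr2.b=0

outcome vector order: (thr1.a,thr2.a,thr2.b)
TSO: 10 outcomes — {000; 001; 002; 021; 022; 200; 201; 202; 221; 222}
claimed∖TSO = {220}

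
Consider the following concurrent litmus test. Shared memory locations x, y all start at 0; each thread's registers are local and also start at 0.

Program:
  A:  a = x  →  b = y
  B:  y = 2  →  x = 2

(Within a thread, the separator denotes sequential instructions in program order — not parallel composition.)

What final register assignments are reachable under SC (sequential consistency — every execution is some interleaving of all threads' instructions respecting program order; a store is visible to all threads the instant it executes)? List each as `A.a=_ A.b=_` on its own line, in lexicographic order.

A.a=0 A.b=0
A.a=0 A.b=2
A.a=2 A.b=2

outcome vector order: (A.a,A.b)
|SC outcomes| = 3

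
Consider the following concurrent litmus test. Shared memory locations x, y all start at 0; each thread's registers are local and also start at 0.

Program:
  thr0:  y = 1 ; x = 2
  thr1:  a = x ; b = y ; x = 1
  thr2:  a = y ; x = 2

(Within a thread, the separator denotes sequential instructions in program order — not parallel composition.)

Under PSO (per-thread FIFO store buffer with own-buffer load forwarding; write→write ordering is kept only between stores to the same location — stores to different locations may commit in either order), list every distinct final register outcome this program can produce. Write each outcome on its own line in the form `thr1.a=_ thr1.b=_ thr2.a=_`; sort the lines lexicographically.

thr1.a=0 thr1.b=0 thr2.a=0
thr1.a=0 thr1.b=0 thr2.a=1
thr1.a=0 thr1.b=1 thr2.a=0
thr1.a=0 thr1.b=1 thr2.a=1
thr1.a=2 thr1.b=0 thr2.a=0
thr1.a=2 thr1.b=0 thr2.a=1
thr1.a=2 thr1.b=1 thr2.a=0
thr1.a=2 thr1.b=1 thr2.a=1

outcome vector order: (thr1.a,thr1.b,thr2.a)
|PSO outcomes| = 8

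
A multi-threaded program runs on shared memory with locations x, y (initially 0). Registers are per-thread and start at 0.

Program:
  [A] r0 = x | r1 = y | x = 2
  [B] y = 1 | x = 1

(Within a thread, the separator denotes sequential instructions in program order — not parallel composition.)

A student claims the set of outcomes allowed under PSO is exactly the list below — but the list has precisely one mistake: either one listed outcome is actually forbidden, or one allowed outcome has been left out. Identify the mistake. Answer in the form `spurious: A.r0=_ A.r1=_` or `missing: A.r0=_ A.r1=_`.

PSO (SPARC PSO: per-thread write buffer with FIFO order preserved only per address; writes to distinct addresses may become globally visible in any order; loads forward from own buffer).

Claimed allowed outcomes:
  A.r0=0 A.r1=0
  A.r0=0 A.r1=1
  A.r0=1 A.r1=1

missing: A.r0=1 A.r1=0

outcome vector order: (A.r0,A.r1)
PSO: 4 outcomes — {00 01 10 11}
PSO∖claimed = {10}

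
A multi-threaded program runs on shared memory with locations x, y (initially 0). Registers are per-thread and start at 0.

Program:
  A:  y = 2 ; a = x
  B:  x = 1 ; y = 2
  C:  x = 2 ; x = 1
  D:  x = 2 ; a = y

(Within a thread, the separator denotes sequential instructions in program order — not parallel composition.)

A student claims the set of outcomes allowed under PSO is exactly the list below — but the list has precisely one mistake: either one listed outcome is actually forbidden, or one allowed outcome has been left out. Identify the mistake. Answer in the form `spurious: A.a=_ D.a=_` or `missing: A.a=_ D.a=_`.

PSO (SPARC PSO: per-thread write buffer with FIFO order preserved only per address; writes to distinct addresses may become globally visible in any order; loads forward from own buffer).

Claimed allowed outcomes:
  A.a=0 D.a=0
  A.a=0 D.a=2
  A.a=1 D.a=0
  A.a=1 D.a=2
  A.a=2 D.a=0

missing: A.a=2 D.a=2

outcome vector order: (A.a,D.a)
under PSO → <0 0>; <0 2>; <1 0>; <1 2>; <2 0>; <2 2>
PSO∖claimed = {<2 2>}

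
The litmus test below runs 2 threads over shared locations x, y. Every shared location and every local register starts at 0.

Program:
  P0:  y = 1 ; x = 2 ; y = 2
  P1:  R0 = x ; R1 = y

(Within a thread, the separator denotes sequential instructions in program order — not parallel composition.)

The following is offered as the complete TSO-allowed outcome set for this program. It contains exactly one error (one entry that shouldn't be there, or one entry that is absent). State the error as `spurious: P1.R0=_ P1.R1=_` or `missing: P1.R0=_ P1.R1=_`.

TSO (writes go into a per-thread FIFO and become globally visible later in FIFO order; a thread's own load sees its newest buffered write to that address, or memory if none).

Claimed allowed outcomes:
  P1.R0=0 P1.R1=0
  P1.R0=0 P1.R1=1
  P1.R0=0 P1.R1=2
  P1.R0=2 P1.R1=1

missing: P1.R0=2 P1.R1=2

outcome vector order: (P1.R0,P1.R1)
[TSO] allowed = {00 01 02 21 22}
TSO∖claimed = {22}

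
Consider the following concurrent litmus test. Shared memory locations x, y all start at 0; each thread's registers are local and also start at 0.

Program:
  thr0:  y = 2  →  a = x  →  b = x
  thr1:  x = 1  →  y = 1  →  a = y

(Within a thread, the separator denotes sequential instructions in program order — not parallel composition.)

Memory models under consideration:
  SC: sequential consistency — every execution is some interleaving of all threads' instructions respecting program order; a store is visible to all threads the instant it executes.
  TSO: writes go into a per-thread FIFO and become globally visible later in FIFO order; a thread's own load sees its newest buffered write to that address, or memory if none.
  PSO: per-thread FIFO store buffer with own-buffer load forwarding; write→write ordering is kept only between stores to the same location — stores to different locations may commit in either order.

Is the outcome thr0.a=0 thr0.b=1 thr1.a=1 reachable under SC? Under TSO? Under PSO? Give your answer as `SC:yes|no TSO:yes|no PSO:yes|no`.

outcome vector order: (thr0.a,thr0.b,thr1.a)
SC (4): (0,0,1), (0,1,1), (1,1,1), (1,1,2)
TSO (6): (0,0,1), (0,0,2), (0,1,1), (0,1,2), (1,1,1), (1,1,2)
PSO (6): (0,0,1), (0,0,2), (0,1,1), (0,1,2), (1,1,1), (1,1,2)
target (0,1,1) ∈ {SC,TSO,PSO}

SC:yes TSO:yes PSO:yes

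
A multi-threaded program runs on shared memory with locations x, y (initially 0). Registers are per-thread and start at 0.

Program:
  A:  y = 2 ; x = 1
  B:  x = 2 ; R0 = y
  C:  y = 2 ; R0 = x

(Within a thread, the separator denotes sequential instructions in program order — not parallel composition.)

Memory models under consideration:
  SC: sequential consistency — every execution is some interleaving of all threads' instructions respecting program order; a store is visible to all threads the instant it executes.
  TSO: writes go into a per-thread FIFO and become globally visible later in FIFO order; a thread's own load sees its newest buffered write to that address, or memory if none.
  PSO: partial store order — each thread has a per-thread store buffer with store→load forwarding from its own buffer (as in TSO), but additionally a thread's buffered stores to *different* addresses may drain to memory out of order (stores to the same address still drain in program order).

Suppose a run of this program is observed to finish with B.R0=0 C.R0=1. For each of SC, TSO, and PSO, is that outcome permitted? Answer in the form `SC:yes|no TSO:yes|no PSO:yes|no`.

SC:yes TSO:yes PSO:yes

outcome vector order: (B.R0,C.R0)
under SC → 01, 02, 20, 21, 22
under TSO → 00, 01, 02, 20, 21, 22
under PSO → 00, 01, 02, 20, 21, 22
target 01 ∈ {SC,TSO,PSO}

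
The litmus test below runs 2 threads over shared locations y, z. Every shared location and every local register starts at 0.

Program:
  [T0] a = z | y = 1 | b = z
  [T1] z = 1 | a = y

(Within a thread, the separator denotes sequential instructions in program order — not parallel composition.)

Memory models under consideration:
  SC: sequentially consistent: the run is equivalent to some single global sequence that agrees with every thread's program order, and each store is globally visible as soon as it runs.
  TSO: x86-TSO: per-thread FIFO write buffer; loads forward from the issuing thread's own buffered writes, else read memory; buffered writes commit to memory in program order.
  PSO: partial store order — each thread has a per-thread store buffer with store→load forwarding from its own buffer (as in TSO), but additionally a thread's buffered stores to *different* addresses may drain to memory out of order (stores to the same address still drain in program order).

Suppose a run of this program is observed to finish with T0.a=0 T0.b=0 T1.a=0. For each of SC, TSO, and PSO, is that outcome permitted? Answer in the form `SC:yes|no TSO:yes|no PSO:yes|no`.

outcome vector order: (T0.a,T0.b,T1.a)
under SC → 0/0/1; 0/1/0; 0/1/1; 1/1/0; 1/1/1
under TSO → 0/0/0; 0/0/1; 0/1/0; 0/1/1; 1/1/0; 1/1/1
under PSO → 0/0/0; 0/0/1; 0/1/0; 0/1/1; 1/1/0; 1/1/1
target 0/0/0 ∈ {TSO,PSO}

SC:no TSO:yes PSO:yes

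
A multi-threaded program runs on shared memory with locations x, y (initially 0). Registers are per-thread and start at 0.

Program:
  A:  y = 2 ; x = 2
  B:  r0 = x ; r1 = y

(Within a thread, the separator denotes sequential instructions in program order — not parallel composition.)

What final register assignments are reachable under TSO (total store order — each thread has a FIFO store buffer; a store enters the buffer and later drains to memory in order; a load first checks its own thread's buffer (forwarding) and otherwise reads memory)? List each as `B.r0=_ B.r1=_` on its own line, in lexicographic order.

outcome vector order: (B.r0,B.r1)
|TSO outcomes| = 3

B.r0=0 B.r1=0
B.r0=0 B.r1=2
B.r0=2 B.r1=2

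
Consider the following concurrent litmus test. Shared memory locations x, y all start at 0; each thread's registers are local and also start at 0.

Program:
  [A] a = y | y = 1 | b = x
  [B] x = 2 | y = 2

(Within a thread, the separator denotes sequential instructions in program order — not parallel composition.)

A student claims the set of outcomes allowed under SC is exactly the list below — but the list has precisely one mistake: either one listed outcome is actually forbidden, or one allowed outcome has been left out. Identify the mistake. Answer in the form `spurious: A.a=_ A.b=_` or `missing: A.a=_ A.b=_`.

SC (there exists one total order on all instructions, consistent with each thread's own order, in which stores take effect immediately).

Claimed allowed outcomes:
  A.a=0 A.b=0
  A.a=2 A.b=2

outcome vector order: (A.a,A.b)
SC: 3 outcomes — {00, 02, 22}
SC∖claimed = {02}

missing: A.a=0 A.b=2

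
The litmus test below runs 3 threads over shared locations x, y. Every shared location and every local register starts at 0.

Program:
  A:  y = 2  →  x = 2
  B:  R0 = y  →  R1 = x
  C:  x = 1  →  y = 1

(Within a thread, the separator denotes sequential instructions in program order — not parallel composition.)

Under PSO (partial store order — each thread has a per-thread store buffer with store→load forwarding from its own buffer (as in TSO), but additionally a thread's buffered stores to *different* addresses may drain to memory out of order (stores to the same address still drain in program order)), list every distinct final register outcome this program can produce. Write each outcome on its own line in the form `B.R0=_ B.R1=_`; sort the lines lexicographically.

B.R0=0 B.R1=0
B.R0=0 B.R1=1
B.R0=0 B.R1=2
B.R0=1 B.R1=0
B.R0=1 B.R1=1
B.R0=1 B.R1=2
B.R0=2 B.R1=0
B.R0=2 B.R1=1
B.R0=2 B.R1=2

outcome vector order: (B.R0,B.R1)
|PSO outcomes| = 9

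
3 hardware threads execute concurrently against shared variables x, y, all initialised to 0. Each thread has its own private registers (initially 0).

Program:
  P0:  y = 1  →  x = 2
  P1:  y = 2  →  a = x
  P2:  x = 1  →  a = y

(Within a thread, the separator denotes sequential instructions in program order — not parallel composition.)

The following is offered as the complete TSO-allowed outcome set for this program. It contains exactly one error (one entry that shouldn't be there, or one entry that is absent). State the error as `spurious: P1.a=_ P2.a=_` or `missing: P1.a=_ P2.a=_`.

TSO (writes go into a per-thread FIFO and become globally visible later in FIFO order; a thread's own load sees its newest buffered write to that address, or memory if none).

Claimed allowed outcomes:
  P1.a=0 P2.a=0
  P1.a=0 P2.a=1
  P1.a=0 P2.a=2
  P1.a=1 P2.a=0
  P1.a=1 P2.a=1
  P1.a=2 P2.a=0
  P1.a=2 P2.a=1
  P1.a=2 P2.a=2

missing: P1.a=1 P2.a=2

outcome vector order: (P1.a,P2.a)
under TSO → <0 0> <0 1> <0 2> <1 0> <1 1> <1 2> <2 0> <2 1> <2 2>
TSO∖claimed = {<1 2>}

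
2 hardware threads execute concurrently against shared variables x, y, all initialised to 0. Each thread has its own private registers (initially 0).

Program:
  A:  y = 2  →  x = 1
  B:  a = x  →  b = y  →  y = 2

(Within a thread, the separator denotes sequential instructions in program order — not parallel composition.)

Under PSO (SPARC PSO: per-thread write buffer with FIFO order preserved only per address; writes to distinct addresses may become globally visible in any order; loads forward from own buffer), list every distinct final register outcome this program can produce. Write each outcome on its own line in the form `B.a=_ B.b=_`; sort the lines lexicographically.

B.a=0 B.b=0
B.a=0 B.b=2
B.a=1 B.b=0
B.a=1 B.b=2

outcome vector order: (B.a,B.b)
|PSO outcomes| = 4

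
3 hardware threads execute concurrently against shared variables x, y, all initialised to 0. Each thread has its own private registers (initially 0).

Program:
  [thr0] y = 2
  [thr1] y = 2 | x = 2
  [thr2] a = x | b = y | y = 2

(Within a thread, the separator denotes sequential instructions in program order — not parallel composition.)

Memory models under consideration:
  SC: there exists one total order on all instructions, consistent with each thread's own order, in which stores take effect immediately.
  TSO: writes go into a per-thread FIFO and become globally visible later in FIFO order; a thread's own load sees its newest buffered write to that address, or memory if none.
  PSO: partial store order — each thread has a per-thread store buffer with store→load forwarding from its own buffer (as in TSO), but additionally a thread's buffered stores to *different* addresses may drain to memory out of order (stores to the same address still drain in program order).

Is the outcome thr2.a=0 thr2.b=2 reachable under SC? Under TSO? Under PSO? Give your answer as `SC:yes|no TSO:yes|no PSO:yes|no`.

outcome vector order: (thr2.a,thr2.b)
[SC] allowed = {<0 0>, <0 2>, <2 2>}
[TSO] allowed = {<0 0>, <0 2>, <2 2>}
[PSO] allowed = {<0 0>, <0 2>, <2 0>, <2 2>}
target <0 2> ∈ {SC,TSO,PSO}

SC:yes TSO:yes PSO:yes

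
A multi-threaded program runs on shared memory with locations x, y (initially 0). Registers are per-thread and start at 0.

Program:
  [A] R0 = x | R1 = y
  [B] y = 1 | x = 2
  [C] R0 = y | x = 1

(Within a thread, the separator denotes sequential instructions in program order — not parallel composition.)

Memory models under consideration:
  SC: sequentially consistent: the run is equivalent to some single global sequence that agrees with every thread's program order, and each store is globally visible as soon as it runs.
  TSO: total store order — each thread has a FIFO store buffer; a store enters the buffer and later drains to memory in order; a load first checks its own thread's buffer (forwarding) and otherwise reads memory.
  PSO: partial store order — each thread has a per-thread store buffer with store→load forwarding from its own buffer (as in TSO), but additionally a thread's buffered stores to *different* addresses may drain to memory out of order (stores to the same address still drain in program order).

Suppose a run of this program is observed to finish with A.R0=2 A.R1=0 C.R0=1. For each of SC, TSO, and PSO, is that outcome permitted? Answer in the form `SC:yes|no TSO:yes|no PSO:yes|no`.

SC:no TSO:no PSO:yes

outcome vector order: (A.R0,A.R1,C.R0)
[SC] allowed = {(0,0,0) (0,0,1) (0,1,0) (0,1,1) (1,0,0) (1,1,0) (1,1,1) (2,1,0) (2,1,1)}
[TSO] allowed = {(0,0,0) (0,0,1) (0,1,0) (0,1,1) (1,0,0) (1,1,0) (1,1,1) (2,1,0) (2,1,1)}
[PSO] allowed = {(0,0,0) (0,0,1) (0,1,0) (0,1,1) (1,0,0) (1,1,0) (1,1,1) (2,0,0) (2,0,1) (2,1,0) (2,1,1)}
target (2,0,1) ∈ {PSO}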